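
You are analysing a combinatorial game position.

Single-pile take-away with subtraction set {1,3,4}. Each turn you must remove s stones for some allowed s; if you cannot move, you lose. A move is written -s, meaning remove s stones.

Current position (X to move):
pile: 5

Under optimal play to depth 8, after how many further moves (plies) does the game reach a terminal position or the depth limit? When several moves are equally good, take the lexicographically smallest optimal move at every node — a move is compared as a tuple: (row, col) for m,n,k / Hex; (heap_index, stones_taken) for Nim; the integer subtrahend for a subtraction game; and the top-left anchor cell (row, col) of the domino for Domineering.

PV length from [5]: 3 plies

ply 1, X at 5 | -1=-1→4; -3=+1→2*; -4=-1→1
ply 2, O at 2 | -1=-1→1*
ply 3, X at 1 | -1=+1→0*
ply 4: 0 is terminal -1 (O); from 5 depth 8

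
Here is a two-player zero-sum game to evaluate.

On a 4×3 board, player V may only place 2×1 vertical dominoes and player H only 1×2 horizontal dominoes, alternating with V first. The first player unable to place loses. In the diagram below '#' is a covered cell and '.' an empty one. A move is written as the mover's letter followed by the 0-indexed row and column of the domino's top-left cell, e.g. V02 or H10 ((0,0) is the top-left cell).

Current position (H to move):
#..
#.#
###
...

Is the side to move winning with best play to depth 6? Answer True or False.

p1 H@[#../#.#/###/...]: H01[###/#.#/###/...]+1* H30[#../#.#/###/##.]-1 H31[#../#.#/###/.##]-1
p2 V@[###/#.#/###/...] terminal -1; root [#../#.#/###/...] d6

H winning at [#../#.#/###/...]: True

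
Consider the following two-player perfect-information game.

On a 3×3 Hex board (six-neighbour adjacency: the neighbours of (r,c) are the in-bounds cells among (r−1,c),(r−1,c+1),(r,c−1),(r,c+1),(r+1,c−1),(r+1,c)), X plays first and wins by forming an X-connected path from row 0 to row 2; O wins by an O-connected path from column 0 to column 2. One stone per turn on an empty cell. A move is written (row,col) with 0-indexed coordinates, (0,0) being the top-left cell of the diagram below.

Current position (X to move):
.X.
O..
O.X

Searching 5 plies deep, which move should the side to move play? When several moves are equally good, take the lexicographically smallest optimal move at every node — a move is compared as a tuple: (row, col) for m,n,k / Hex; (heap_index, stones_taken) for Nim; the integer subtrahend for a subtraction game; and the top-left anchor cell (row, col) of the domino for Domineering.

p1 X@[.X./O../O.X]: (0,0)[XX./O../O.X]-1 (0,2)[.XX/O../O.X]-1 (1,1)[.X./OX./O.X]+1* (1,2)[.X./O.X/O.X]+1 (2,1)[.X./O../OXX]-1
p2 O@[.X./OX./O.X]: (0,0)[OX./OX./O.X]-1* (0,2)[.XO/OX./O.X]-1 (1,2)[.X./OXO/O.X]-1 (2,1)[.X./OX./OOX]-1
p3 X@[OX./OX./O.X]: (0,2)[OXX/OX./O.X]+1* (1,2)[OX./OXX/O.X]+1 (2,1)[OX./OX./OXX]+1
p4 O@[OXX/OX./O.X]: (1,2)[OXX/OXO/O.X]-1* (2,1)[OXX/OX./OOX]-1
p5 X@[OXX/OXO/O.X]: (2,1)[OXX/OXO/OXX]+1*
p6 O@[OXX/OXO/OXX] terminal -1; root [.X./O../O.X] d5

X's best at [.X./O../O.X]: (1,1)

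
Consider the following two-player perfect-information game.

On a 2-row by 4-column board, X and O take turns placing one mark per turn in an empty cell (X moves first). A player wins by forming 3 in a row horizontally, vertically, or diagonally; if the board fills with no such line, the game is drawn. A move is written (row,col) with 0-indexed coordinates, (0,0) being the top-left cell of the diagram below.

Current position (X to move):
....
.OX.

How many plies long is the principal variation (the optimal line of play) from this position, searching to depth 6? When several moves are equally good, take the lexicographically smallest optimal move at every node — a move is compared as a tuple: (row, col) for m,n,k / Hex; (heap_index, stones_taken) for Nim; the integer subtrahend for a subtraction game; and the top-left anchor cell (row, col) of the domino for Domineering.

[..../.OX.] X move#1: (0,0):+0/X.../.OX.*, (0,1):+0/.X../.OX., (0,2):+0/..X./.OX., (0,3):+0/...X/.OX., (1,0):+0/..../XOX., (1,3):+0/..../.OXX
[X.../.OX.] O move#2: (0,1):+0/XO../.OX.*, (0,2):+0/X.O./.OX., (0,3):+0/X..O/.OX., (1,0):+0/X.../OOX., (1,3):+0/X.../.OXO
[XO../.OX.] X move#3: (0,2):+0/XOX./.OX.*, (0,3):+0/XO.X/.OX., (1,0):+0/XO../XOX., (1,3):+0/XO../.OXX
[XOX./.OX.] O move#4: (0,3):+0/XOXO/.OX.*, (1,0):+0/XOX./OOX., (1,3):+0/XOX./.OXO
[XOXO/.OX.] X move#5: (1,0):+0/XOXO/XOX.*, (1,3):+0/XOXO/.OXX
[XOXO/XOX.] O move#6: (1,3):+0/XOXO/XOXO*
[XOXO/XOXO] end (terminal +0, X#7); searched ..../.OX. to 6

PV length from [..../.OX.]: 6 plies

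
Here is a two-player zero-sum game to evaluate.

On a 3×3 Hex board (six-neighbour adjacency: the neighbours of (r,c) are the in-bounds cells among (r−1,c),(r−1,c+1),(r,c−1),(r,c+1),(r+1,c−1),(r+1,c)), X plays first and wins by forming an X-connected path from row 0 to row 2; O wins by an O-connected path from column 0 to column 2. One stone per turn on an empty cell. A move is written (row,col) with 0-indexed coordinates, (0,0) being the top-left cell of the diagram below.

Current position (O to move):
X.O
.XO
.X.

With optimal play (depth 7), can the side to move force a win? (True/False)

O winning at [X.O/.XO/.X.]: False

p1 O@[X.O/.XO/.X.]: (0,1)[XOO/.XO/.X.]-1* (1,0)[X.O/OXO/.X.]-1 (2,0)[X.O/.XO/OX.]-1 (2,2)[X.O/.XO/.XO]-1
p2 X@[XOO/.XO/.X.]: (1,0)[XOO/XXO/.X.]+1* (2,0)[XOO/.XO/XX.]-1 (2,2)[XOO/.XO/.XX]-1
p3 O@[XOO/XXO/.X.] terminal -1; root [X.O/.XO/.X.] d7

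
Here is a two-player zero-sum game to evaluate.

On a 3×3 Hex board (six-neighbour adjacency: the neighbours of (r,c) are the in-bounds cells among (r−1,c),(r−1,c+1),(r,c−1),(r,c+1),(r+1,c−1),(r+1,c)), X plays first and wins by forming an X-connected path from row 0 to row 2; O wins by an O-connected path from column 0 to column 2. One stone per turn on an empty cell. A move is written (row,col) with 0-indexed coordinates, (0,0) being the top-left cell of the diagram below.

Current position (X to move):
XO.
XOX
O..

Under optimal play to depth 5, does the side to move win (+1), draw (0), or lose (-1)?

value(XO./XOX/O.., X) = +1

ply 1, X at XO./XOX/O.. | (0,2)=+1→XOX/XOX/O..*; (2,1)=-1→XO./XOX/OX.; (2,2)=-1→XO./XOX/O.X
ply 2, O at XOX/XOX/O.. | (2,1)=-1→XOX/XOX/OO.*; (2,2)=-1→XOX/XOX/O.O
ply 3, X at XOX/XOX/OO. | (2,2)=+1→XOX/XOX/OOX*
ply 4: XOX/XOX/OOX is terminal -1 (O); from XO./XOX/O.. depth 5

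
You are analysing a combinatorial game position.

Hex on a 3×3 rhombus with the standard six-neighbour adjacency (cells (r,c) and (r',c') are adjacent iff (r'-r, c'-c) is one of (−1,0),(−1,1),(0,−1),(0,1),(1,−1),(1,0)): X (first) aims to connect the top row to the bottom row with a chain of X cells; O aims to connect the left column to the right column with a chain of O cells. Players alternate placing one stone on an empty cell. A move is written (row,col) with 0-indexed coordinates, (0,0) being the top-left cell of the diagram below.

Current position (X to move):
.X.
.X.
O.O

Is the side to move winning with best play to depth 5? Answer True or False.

X winning at [.X./.X./O.O]: True

ply 1, X at .X./.X./O.O | (0,0)=-1→XX./.X./O.O; (0,2)=-1→.XX/.X./O.O; (1,0)=-1→.X./XX./O.O; (1,2)=-1→.X./.XX/O.O; (2,1)=+1→.X./.X./OXO*
ply 2: .X./.X./OXO is terminal -1 (O); from .X./.X./O.O depth 5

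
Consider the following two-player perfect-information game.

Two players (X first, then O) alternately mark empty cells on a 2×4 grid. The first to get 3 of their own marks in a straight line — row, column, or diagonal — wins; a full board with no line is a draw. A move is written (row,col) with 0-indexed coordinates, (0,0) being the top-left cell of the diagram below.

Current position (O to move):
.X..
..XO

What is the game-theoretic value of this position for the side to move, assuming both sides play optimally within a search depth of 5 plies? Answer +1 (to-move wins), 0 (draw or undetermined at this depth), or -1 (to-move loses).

p1 O@[.X../..XO]: (0,0)[OX../..XO]+0* (0,2)[.XO./..XO]+0 (0,3)[.X.O/..XO]+0 (1,0)[.X../O.XO]-1 (1,1)[.X../.OXO]-1
p2 X@[OX../..XO]: (0,2)[OXX./..XO]+0* (0,3)[OX.X/..XO]+0 (1,0)[OX../X.XO]+0 (1,1)[OX../.XXO]+0
p3 O@[OXX./..XO]: (0,3)[OXXO/..XO]+0* (1,0)[OXX./O.XO]-1 (1,1)[OXX./.OXO]-1
p4 X@[OXXO/..XO]: (1,0)[OXXO/X.XO]+0* (1,1)[OXXO/.XXO]+0
p5 O@[OXXO/X.XO]: (1,1)[OXXO/XOXO]+0*
p6 X@[OXXO/XOXO] terminal +0; root [.X../..XO] d5

value(.X../..XO, O) = 0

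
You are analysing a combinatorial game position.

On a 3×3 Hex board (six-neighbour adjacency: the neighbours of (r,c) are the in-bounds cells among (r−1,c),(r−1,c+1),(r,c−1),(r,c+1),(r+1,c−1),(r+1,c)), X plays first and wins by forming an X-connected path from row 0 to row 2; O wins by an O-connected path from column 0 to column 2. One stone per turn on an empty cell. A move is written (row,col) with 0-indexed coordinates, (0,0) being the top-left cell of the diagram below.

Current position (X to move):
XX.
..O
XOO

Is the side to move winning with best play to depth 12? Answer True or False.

p1 X@[XX./..O/XOO]: (0,2)[XXX/..O/XOO]+1* (1,0)[XX./X.O/XOO]+1 (1,1)[XX./.XO/XOO]+1
p2 O@[XXX/..O/XOO]: (1,0)[XXX/O.O/XOO]-1* (1,1)[XXX/.OO/XOO]-1
p3 X@[XXX/O.O/XOO]: (1,1)[XXX/OXO/XOO]+1*
p4 O@[XXX/OXO/XOO] terminal -1; root [XX./..O/XOO] d12

X winning at [XX./..O/XOO]: True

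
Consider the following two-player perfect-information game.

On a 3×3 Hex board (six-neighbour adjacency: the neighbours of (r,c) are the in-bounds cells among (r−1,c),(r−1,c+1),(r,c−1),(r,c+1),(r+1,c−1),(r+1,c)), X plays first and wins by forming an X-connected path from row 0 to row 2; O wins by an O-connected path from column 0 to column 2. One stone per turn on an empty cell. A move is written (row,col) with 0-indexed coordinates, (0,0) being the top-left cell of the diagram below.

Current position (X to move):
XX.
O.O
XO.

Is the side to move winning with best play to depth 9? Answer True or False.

ply 1, X at XX./O.O/XO. | (0,2)=-1→XXX/O.O/XO.; (1,1)=+1→XX./OXO/XO.*; (2,2)=-1→XX./O.O/XOX
ply 2: XX./OXO/XO. is terminal -1 (O); from XX./O.O/XO. depth 9

X winning at [XX./O.O/XO.]: True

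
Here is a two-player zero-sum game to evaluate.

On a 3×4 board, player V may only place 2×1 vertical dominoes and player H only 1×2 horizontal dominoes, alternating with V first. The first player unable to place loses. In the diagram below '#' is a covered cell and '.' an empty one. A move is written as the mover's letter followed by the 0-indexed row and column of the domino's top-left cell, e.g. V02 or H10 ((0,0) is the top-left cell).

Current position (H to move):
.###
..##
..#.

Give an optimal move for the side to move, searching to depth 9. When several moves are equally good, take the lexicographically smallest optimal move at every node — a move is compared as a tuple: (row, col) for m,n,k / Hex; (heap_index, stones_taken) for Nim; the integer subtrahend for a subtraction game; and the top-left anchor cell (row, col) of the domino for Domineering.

[.###/..##/..#.] H move#1: H10:+1/.###/####/..#.*, H20:-1/.###/..##/###.
[.###/####/..#.] end (terminal -1, V#2); searched .###/..##/..#. to 9

H's best at [.###/..##/..#.]: H10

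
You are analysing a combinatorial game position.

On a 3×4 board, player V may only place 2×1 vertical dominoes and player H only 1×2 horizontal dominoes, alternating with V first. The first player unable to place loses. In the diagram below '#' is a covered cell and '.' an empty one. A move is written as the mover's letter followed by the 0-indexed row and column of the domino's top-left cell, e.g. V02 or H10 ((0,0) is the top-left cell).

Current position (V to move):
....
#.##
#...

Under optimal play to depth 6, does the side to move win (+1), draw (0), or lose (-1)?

value(..../#.##/#..., V) = -1

ply 1, V at ..../#.##/#... | V01=-1→.#../####/#...*; V11=-1→..../####/##..
ply 2, H at .#../####/#... | H02=+1→.###/####/#...*; H21=+1→.#../####/###.; H22=+1→.#../####/#.##
ply 3: .###/####/#... is terminal -1 (V); from ..../#.##/#... depth 6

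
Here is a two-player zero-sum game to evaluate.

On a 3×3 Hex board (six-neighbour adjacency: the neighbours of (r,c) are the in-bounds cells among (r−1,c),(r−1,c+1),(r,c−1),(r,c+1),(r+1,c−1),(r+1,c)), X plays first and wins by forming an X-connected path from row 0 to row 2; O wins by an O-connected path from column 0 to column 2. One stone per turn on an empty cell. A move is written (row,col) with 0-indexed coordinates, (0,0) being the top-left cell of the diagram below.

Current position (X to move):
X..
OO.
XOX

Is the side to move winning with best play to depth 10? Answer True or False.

X winning at [X../OO./XOX]: False

p1 X@[X../OO./XOX]: (0,1)[XX./OO./XOX]-1* (0,2)[X.X/OO./XOX]-1 (1,2)[X../OOX/XOX]-1
p2 O@[XX./OO./XOX]: (0,2)[XXO/OO./XOX]+1* (1,2)[XX./OOO/XOX]+1
p3 X@[XXO/OO./XOX] terminal -1; root [X../OO./XOX] d10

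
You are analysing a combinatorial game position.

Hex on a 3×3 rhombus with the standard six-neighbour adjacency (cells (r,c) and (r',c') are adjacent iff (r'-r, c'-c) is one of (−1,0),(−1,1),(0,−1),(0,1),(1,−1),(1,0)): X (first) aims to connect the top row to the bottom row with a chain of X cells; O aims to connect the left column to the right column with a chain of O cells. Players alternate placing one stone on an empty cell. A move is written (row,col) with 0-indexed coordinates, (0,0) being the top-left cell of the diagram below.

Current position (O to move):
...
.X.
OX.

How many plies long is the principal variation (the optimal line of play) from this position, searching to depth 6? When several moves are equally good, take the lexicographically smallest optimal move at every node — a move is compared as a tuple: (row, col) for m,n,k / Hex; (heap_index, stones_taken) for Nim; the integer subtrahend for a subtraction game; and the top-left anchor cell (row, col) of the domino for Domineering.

[.../.X./OX.] O move#1: (0,0):-1/O../.X./OX.*, (0,1):-1/.O./.X./OX., (0,2):-1/..O/.X./OX., (1,0):-1/.../OX./OX., (1,2):-1/.../.XO/OX., (2,2):-1/.../.X./OXO
[O../.X./OX.] X move#2: (0,1):+1/OX./.X./OX.*, (0,2):+1/O.X/.X./OX., (1,0):+1/O../XX./OX., (1,2):+1/O../.XX/OX., (2,2):+1/O../.X./OXX
[OX./.X./OX.] end (terminal -1, O#3); searched .../.X./OX. to 6

PV length from [.../.X./OX.]: 2 plies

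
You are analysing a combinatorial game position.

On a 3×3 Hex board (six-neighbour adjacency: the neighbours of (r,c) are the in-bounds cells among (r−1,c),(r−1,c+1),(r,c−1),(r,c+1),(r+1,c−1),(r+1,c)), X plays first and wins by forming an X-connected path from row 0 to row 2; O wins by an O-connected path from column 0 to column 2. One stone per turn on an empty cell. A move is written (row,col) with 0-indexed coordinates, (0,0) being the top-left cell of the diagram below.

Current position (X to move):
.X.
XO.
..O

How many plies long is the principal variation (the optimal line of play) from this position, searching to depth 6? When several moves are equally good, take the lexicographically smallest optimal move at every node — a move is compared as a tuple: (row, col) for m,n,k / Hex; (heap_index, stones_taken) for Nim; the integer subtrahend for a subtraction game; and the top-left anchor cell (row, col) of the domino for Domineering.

[.X./XO./..O] X move#1: (0,0):-1/XX./XO./..O, (0,2):-1/.XX/XO./..O, (1,2):-1/.X./XOX/..O, (2,0):+1/.X./XO./X.O*, (2,1):-1/.X./XO./.XO
[.X./XO./X.O] end (terminal -1, O#2); searched .X./XO./..O to 6

PV length from [.X./XO./..O]: 1 ply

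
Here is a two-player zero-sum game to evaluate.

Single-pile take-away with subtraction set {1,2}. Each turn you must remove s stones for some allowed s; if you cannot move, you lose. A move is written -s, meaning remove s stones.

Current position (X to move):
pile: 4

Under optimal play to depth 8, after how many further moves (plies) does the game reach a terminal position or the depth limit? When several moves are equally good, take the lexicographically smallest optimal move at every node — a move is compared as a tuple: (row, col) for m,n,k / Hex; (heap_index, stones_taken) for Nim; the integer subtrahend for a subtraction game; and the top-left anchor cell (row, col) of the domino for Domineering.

p1 X@[4]: -1[3]+1* -2[2]-1
p2 O@[3]: -1[2]-1* -2[1]-1
p3 X@[2]: -1[1]-1 -2[0]+1*
p4 O@[0] terminal -1; root [4] d8

PV length from [4]: 3 plies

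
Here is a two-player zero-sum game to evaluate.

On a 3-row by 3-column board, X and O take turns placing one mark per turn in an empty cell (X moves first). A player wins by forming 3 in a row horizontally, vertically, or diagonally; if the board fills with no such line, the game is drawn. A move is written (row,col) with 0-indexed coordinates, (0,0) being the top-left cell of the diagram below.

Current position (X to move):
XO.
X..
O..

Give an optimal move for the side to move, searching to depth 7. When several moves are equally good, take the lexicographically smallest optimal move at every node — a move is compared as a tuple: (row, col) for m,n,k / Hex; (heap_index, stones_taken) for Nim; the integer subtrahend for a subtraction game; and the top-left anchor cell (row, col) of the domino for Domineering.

p1 X@[XO./X../O..]: (0,2)[XOX/X../O..]-1 (1,1)[XO./XX./O..]+1* (1,2)[XO./X.X/O..]-1 (2,1)[XO./X../OX.]+0 (2,2)[XO./X../O.X]-1
p2 O@[XO./XX./O..]: (0,2)[XOO/XX./O..]-1* (1,2)[XO./XXO/O..]-1 (2,1)[XO./XX./OO.]-1 (2,2)[XO./XX./O.O]-1
p3 X@[XOO/XX./O..]: (1,2)[XOO/XXX/O..]+1* (2,1)[XOO/XX./OX.]+1 (2,2)[XOO/XX./O.X]+1
p4 O@[XOO/XXX/O..] terminal -1; root [XO./X../O..] d7

X's best at [XO./X../O..]: (1,1)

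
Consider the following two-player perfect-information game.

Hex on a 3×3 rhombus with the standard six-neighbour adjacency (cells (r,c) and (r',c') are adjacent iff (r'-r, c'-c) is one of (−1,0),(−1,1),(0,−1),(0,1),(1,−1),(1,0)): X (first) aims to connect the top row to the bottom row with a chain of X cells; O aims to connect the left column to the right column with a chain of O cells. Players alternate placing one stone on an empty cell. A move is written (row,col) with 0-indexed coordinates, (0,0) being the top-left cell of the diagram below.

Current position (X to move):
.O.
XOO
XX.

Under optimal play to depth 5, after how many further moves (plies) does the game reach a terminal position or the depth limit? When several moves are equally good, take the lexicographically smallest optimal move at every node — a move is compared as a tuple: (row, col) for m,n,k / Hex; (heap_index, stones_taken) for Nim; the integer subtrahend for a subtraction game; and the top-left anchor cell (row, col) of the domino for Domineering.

PV length from [.O./XOO/XX.]: 1 ply

ply 1, X at .O./XOO/XX. | (0,0)=+1→XO./XOO/XX.*; (0,2)=-1→.OX/XOO/XX.; (2,2)=-1→.O./XOO/XXX
ply 2: XO./XOO/XX. is terminal -1 (O); from .O./XOO/XX. depth 5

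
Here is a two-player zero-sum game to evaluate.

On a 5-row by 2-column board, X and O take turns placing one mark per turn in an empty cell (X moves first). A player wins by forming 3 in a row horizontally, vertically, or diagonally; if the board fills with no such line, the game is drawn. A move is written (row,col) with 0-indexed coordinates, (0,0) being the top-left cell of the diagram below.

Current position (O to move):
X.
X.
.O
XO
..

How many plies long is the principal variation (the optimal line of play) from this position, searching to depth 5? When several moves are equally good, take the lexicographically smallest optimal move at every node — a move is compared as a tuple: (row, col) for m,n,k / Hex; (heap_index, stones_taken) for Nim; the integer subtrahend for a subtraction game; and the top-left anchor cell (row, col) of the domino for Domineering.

p1 O@[X./X./.O/XO/..]: (0,1)[XO/X./.O/XO/..]-1 (1,1)[X./XO/.O/XO/..]+1* (2,0)[X./X./OO/XO/..]+1 (4,0)[X./X./.O/XO/O.]-1 (4,1)[X./X./.O/XO/.O]+1
p2 X@[X./XO/.O/XO/..] terminal -1; root [X./X./.O/XO/..] d5

PV length from [X./X./.O/XO/..]: 1 ply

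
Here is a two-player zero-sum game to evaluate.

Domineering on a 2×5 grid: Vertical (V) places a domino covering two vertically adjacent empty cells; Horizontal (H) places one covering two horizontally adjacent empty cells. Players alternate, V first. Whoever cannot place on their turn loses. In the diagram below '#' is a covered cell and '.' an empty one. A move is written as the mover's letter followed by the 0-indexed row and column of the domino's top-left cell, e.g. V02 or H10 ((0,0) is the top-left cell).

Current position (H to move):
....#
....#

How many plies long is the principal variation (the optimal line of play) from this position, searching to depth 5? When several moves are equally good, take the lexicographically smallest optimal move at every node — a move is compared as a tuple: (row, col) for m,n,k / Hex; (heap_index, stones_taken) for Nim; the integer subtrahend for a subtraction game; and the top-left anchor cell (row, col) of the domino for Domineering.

ply 1, H at ....#/....# | H00=-1→##..#/....#; H01=+1→.##.#/....#*; H02=-1→..###/....#; H10=-1→....#/##..#; H11=+1→....#/.##.#; H12=-1→....#/..###
ply 2, V at .##.#/....# | V00=-1→###.#/#...#*; V03=-1→.####/...##
ply 3, H at ###.#/#...# | H11=-1→###.#/###.#; H12=+1→###.#/#.###*
ply 4: ###.#/#.### is terminal -1 (V); from ....#/....# depth 5

PV length from [....#/....#]: 3 plies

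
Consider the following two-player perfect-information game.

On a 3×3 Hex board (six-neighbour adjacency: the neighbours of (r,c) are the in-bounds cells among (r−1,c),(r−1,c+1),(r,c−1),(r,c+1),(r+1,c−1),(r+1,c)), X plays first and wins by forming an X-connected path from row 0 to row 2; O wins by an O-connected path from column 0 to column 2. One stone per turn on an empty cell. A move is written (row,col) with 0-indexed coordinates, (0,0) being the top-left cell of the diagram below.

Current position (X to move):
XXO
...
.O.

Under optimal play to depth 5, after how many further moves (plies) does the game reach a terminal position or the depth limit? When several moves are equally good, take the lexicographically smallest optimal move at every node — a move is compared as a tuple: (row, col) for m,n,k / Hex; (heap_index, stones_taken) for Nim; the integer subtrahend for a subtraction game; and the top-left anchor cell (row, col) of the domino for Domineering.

PV length from [XXO/.../.O.]: 3 plies

ply 1, X at XXO/.../.O. | (1,0)=-1→XXO/X../.O.; (1,1)=-1→XXO/.X./.O.; (1,2)=-1→XXO/..X/.O.; (2,0)=+1→XXO/.../XO.*; (2,2)=-1→XXO/.../.OX
ply 2, O at XXO/.../XO. | (1,0)=-1→XXO/O../XO.*; (1,1)=-1→XXO/.O./XO.; (1,2)=-1→XXO/..O/XO.; (2,2)=-1→XXO/.../XOO
ply 3, X at XXO/O../XO. | (1,1)=+1→XXO/OX./XO.*; (1,2)=-1→XXO/O.X/XO.; (2,2)=-1→XXO/O../XOX
ply 4: XXO/OX./XO. is terminal -1 (O); from XXO/.../.O. depth 5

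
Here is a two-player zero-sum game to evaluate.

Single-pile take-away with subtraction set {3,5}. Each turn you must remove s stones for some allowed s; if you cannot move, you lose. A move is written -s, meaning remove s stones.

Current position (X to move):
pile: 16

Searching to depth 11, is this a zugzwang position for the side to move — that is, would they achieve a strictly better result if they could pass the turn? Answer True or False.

zugzwang(16, X) = True

ply 1, X at 16 | -3=-1→13*; -5=-1→11
ply 2, O at 13 | -3=+1→10*; -5=+1→8
ply 3, X at 10 | -3=-1→7*; -5=-1→5
ply 4, O at 7 | -3=-1→4; -5=+1→2*
ply 5: 2 is terminal -1 (X); from 16 depth 11
suppose X passes — search the same position with O to move:
pass> ply 1, O at 16 | -3=-1→13*; -5=-1→11
pass> ply 2, X at 13 | -3=+1→10*; -5=+1→8
pass> ply 3, O at 10 | -3=-1→7*; -5=-1→5
pass> ply 4, X at 7 | -3=-1→4; -5=+1→2*
pass> ply 5: 2 is terminal -1 (O); from 16 depth 11
for X: play -1, pass +1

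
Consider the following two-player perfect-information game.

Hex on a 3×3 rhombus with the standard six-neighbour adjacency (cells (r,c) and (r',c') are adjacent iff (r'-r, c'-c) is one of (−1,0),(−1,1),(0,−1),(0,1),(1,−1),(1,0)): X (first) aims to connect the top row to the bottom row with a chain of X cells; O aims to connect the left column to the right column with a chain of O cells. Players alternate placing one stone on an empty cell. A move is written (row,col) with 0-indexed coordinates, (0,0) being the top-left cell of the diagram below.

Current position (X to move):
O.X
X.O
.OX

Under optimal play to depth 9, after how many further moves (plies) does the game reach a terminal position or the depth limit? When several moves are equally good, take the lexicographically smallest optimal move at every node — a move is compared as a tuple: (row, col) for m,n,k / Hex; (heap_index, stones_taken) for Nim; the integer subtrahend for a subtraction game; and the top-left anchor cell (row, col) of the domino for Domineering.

[O.X/X.O/.OX] X move#1: (0,1):-1/OXX/X.O/.OX, (1,1):-1/O.X/XXO/.OX, (2,0):+1/O.X/X.O/XOX*
[O.X/X.O/XOX] O move#2: (0,1):-1/OOX/X.O/XOX*, (1,1):-1/O.X/XOO/XOX
[OOX/X.O/XOX] X move#3: (1,1):+1/OOX/XXO/XOX*
[OOX/XXO/XOX] end (terminal -1, O#4); searched O.X/X.O/.OX to 9

PV length from [O.X/X.O/.OX]: 3 plies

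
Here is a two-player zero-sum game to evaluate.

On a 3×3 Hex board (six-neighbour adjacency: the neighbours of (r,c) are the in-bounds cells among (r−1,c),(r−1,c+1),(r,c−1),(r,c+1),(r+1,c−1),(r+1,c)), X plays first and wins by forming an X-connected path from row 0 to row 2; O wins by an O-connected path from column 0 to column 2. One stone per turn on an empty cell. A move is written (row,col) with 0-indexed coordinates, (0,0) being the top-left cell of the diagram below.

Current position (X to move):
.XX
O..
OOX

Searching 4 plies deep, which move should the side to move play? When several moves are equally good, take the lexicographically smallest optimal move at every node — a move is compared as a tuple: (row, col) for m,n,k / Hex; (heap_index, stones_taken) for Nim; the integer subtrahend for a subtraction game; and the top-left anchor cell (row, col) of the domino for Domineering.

X's best at [.XX/O../OOX]: (1,2)

ply 1, X at .XX/O../OOX | (0,0)=-1→XXX/O../OOX; (1,1)=-1→.XX/OX./OOX; (1,2)=+1→.XX/O.X/OOX*
ply 2: .XX/O.X/OOX is terminal -1 (O); from .XX/O../OOX depth 4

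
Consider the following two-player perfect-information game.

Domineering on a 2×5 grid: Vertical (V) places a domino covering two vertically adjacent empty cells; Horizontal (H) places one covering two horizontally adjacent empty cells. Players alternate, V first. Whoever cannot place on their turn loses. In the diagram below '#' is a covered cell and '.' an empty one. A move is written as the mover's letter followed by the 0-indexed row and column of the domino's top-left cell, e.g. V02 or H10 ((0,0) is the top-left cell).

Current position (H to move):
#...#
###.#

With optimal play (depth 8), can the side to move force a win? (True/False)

H winning at [#...#/###.#]: True

[#...#/###.#] H move#1: H01:-1/###.#/###.#, H02:+1/#.###/###.#*
[#.###/###.#] end (terminal -1, V#2); searched #...#/###.# to 8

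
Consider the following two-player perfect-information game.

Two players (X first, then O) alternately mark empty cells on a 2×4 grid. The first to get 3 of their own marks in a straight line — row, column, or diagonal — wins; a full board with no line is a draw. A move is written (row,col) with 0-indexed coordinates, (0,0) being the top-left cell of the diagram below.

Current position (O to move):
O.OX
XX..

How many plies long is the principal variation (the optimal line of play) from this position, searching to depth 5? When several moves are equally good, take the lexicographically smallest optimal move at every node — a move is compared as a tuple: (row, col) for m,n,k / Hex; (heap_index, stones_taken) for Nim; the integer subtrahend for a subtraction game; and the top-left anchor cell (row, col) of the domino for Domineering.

p1 O@[O.OX/XX..]: (0,1)[OOOX/XX..]+1* (1,2)[O.OX/XXO.]+0 (1,3)[O.OX/XX.O]-1
p2 X@[OOOX/XX..] terminal -1; root [O.OX/XX..] d5

PV length from [O.OX/XX..]: 1 ply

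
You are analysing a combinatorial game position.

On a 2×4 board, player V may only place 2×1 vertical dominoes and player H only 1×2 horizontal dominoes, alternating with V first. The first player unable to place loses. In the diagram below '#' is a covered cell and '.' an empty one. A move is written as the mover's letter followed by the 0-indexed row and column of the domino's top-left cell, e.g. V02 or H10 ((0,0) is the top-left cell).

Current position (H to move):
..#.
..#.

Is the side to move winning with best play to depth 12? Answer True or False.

p1 H@[..#./..#.]: H00[###./..#.]+1* H10[..#./###.]+1
p2 V@[###./..#.]: V03[####/..##]-1*
p3 H@[####/..##]: H10[####/####]+1*
p4 V@[####/####] terminal -1; root [..#./..#.] d12

H winning at [..#./..#.]: True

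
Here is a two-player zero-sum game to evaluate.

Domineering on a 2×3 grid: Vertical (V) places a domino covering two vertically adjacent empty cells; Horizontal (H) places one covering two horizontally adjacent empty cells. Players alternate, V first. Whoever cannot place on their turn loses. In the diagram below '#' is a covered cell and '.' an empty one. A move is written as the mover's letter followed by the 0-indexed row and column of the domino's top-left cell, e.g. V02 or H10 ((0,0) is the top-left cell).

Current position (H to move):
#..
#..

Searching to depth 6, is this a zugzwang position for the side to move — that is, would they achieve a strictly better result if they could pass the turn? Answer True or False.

ply 1, H at #../#.. | H01=+1→###/#..*; H11=+1→#../###
ply 2: ###/#.. is terminal -1 (V); from #../#.. depth 6
if H skipped the turn, V would face:
~ ply 1, V at #../#.. | V01=+1→##./##.*; V02=+1→#.#/#.#
~ ply 2: ##./##. is terminal -1 (H); from #../#.. depth 6
compare (H): move=+1 vs pass=-1

zugzwang(#../#.., H) = False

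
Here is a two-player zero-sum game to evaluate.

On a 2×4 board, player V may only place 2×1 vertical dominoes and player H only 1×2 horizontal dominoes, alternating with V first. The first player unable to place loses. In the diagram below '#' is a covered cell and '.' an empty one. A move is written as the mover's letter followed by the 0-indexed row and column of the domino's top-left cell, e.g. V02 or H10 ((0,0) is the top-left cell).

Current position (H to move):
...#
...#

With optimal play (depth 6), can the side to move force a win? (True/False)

H winning at [...#/...#]: True

ply 1, H at ...#/...# | H00=+1→##.#/...#*; H01=+1→.###/...#; H10=+1→...#/##.#; H11=+1→...#/.###
ply 2, V at ##.#/...# | V02=-1→####/..##*
ply 3, H at ####/..## | H10=+1→####/####*
ply 4: ####/#### is terminal -1 (V); from ...#/...# depth 6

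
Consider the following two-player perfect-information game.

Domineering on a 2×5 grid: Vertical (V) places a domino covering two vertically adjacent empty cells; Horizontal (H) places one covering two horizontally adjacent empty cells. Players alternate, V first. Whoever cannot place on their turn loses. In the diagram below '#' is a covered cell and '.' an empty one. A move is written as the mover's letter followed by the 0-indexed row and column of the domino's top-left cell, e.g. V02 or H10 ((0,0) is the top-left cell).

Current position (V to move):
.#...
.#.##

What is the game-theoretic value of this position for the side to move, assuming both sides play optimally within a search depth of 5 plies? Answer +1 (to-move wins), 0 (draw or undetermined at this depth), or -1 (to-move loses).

[.#.../.#.##] V move#1: V00:-1/##.../##.##, V02:+1/.##../.####*
[.##../.####] H move#2: H03:-1/.####/.####*
[.####/.####] V move#3: V00:+1/#####/#####*
[#####/#####] end (terminal -1, H#4); searched .#.../.#.## to 5

value(.#.../.#.##, V) = +1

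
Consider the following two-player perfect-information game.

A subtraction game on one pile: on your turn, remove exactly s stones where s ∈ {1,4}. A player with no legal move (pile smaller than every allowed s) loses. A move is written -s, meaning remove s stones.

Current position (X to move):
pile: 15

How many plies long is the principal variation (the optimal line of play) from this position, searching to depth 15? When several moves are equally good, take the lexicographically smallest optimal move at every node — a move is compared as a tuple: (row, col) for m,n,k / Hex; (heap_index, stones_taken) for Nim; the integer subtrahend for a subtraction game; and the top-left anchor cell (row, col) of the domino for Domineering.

p1 X@[15]: -1[14]-1* -4[11]-1
p2 O@[14]: -1[13]-1 -4[10]+1*
p3 X@[10]: -1[9]-1* -4[6]-1
p4 O@[9]: -1[8]-1 -4[5]+1*
p5 X@[5]: -1[4]-1* -4[1]-1
p6 O@[4]: -1[3]-1 -4[0]+1*
p7 X@[0] terminal -1; root [15] d15

PV length from [15]: 6 plies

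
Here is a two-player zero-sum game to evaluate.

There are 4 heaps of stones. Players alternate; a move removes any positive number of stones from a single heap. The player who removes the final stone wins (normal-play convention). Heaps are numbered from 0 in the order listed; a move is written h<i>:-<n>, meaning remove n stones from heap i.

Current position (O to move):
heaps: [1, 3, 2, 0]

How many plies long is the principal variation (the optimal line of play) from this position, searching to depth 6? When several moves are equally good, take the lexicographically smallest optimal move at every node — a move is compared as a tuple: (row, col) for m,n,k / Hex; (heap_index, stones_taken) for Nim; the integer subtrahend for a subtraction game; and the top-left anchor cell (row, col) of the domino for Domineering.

[(1,3,2,0)] O move#1: h0:-1:-1/(0,3,2,0)*, h1:-1:-1/(1,2,2,0), h1:-2:-1/(1,1,2,0), h1:-3:-1/(1,0,2,0), h2:-1:-1/(1,3,1,0), h2:-2:-1/(1,3,0,0)
[(0,3,2,0)] X move#2: h1:-1:+1/(0,2,2,0)*, h1:-2:-1/(0,1,2,0), h1:-3:-1/(0,0,2,0), h2:-1:-1/(0,3,1,0), h2:-2:-1/(0,3,0,0)
[(0,2,2,0)] O move#3: h1:-1:-1/(0,1,2,0)*, h1:-2:-1/(0,0,2,0), h2:-1:-1/(0,2,1,0), h2:-2:-1/(0,2,0,0)
[(0,1,2,0)] X move#4: h1:-1:-1/(0,0,2,0), h2:-1:+1/(0,1,1,0)*, h2:-2:-1/(0,1,0,0)
[(0,1,1,0)] O move#5: h1:-1:-1/(0,0,1,0)*, h2:-1:-1/(0,1,0,0)
[(0,0,1,0)] X move#6: h2:-1:+1/(0,0,0,0)*
[(0,0,0,0)] end (terminal -1, O#7); searched (1,3,2,0) to 6

PV length from [(1,3,2,0)]: 6 plies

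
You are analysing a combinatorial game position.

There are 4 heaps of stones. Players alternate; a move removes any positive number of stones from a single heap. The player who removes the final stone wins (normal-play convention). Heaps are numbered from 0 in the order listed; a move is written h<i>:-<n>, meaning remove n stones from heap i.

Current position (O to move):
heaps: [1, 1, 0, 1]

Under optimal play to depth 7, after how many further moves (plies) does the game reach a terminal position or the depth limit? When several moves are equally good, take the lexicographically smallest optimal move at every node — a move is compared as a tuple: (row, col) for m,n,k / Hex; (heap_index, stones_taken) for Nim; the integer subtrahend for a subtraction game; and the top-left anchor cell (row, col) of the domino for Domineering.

PV length from [(1,1,0,1)]: 3 plies

ply 1, O at (1,1,0,1) | h0:-1=+1→(0,1,0,1)*; h1:-1=+1→(1,0,0,1); h3:-1=+1→(1,1,0,0)
ply 2, X at (0,1,0,1) | h1:-1=-1→(0,0,0,1)*; h3:-1=-1→(0,1,0,0)
ply 3, O at (0,0,0,1) | h3:-1=+1→(0,0,0,0)*
ply 4: (0,0,0,0) is terminal -1 (X); from (1,1,0,1) depth 7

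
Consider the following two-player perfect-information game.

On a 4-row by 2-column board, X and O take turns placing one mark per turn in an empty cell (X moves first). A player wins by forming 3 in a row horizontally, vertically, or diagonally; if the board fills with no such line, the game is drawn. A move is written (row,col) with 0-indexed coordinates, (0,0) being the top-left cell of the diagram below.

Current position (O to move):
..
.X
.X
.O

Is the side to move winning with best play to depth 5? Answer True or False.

O winning at [../.X/.X/.O]: False

ply 1, O at ../.X/.X/.O | (0,0)=-1→O./.X/.X/.O; (0,1)=+0→.O/.X/.X/.O*; (1,0)=-1→../OX/.X/.O; (2,0)=-1→../.X/OX/.O; (3,0)=-1→../.X/.X/OO
ply 2, X at .O/.X/.X/.O | (0,0)=+0→XO/.X/.X/.O*; (1,0)=+0→.O/XX/.X/.O; (2,0)=+0→.O/.X/XX/.O; (3,0)=+0→.O/.X/.X/XO
ply 3, O at XO/.X/.X/.O | (1,0)=+0→XO/OX/.X/.O*; (2,0)=+0→XO/.X/OX/.O; (3,0)=+0→XO/.X/.X/OO
ply 4, X at XO/OX/.X/.O | (2,0)=+0→XO/OX/XX/.O*; (3,0)=+0→XO/OX/.X/XO
ply 5, O at XO/OX/XX/.O | (3,0)=+0→XO/OX/XX/OO*
ply 6: XO/OX/XX/OO is terminal +0 (X); from ../.X/.X/.O depth 5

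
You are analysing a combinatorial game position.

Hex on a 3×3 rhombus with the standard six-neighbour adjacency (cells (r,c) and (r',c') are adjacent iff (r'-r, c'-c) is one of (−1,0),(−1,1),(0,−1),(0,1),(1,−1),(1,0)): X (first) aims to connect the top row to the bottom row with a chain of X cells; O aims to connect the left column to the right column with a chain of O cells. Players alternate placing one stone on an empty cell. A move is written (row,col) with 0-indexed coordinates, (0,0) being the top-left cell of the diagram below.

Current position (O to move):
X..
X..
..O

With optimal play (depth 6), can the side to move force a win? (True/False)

O winning at [X../X../..O]: True

[X../X../..O] O move#1: (0,1):-1/XO./X../..O, (0,2):-1/X.O/X../..O, (1,1):-1/X../XO./..O, (1,2):-1/X../X.O/..O, (2,0):+1/X../X../O.O*, (2,1):-1/X../X../.OO
[X../X../O.O] X move#2: (0,1):-1/XX./X../O.O*, (0,2):-1/X.X/X../O.O, (1,1):-1/X../XX./O.O, (1,2):-1/X../X.X/O.O, (2,1):-1/X../X../OXO
[XX./X../O.O] O move#3: (0,2):+1/XXO/X../O.O*, (1,1):+1/XX./XO./O.O, (1,2):+1/XX./X.O/O.O, (2,1):+1/XX./X../OOO
[XXO/X../O.O] X move#4: (1,1):-1/XXO/XX./O.O*, (1,2):-1/XXO/X.X/O.O, (2,1):-1/XXO/X../OXO
[XXO/XX./O.O] O move#5: (1,2):-1/XXO/XXO/O.O, (2,1):+1/XXO/XX./OOO*
[XXO/XX./OOO] end (terminal -1, X#6); searched X../X../..O to 6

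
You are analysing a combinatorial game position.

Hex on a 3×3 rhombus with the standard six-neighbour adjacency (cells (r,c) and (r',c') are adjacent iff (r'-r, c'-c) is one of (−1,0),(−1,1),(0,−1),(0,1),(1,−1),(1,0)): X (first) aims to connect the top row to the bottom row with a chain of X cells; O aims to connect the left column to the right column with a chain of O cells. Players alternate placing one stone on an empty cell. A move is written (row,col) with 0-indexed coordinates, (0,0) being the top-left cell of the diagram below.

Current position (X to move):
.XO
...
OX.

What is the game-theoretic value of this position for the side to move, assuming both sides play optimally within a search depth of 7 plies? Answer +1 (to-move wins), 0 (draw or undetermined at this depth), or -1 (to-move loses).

value(.XO/.../OX., X) = +1

ply 1, X at .XO/.../OX. | (0,0)=-1→XXO/.../OX.; (1,0)=-1→.XO/X../OX.; (1,1)=+1→.XO/.X./OX.*; (1,2)=-1→.XO/..X/OX.; (2,2)=-1→.XO/.../OXX
ply 2: .XO/.X./OX. is terminal -1 (O); from .XO/.../OX. depth 7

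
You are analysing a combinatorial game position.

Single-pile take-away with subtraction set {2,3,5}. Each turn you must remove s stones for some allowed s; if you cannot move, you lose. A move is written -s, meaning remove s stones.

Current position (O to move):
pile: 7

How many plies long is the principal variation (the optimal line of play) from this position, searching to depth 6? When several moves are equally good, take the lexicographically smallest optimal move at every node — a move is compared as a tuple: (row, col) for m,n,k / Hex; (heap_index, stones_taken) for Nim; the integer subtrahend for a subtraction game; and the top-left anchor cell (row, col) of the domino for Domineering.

p1 O@[7]: -2[5]-1* -3[4]-1 -5[2]-1
p2 X@[5]: -2[3]-1 -3[2]-1 -5[0]+1*
p3 O@[0] terminal -1; root [7] d6

PV length from [7]: 2 plies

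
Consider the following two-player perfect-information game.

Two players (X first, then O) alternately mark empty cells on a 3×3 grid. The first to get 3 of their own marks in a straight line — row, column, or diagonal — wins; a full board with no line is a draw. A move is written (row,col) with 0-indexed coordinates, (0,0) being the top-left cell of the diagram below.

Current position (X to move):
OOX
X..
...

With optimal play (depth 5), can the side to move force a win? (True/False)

X winning at [OOX/X../...]: True

p1 X@[OOX/X../...]: (1,1)[OOX/XX./...]+1* (1,2)[OOX/X.X/...]+1 (2,0)[OOX/X../X..]-1 (2,1)[OOX/X../.X.]+1 (2,2)[OOX/X../..X]+1
p2 O@[OOX/XX./...]: (1,2)[OOX/XXO/...]-1* (2,0)[OOX/XX./O..]-1 (2,1)[OOX/XX./.O.]-1 (2,2)[OOX/XX./..O]-1
p3 X@[OOX/XXO/...]: (2,0)[OOX/XXO/X..]+1* (2,1)[OOX/XXO/.X.]+0 (2,2)[OOX/XXO/..X]+0
p4 O@[OOX/XXO/X..] terminal -1; root [OOX/X../...] d5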